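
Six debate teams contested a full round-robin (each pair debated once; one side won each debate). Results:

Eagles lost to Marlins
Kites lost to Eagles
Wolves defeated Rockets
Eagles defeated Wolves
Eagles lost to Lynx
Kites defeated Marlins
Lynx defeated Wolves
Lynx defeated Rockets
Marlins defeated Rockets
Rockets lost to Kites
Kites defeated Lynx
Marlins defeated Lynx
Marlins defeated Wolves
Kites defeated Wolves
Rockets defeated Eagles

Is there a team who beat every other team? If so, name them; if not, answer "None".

None

Highest win total is Marlins with 4 (out of 5 possible).
Marlins lost to Kites, so no team went undefeated.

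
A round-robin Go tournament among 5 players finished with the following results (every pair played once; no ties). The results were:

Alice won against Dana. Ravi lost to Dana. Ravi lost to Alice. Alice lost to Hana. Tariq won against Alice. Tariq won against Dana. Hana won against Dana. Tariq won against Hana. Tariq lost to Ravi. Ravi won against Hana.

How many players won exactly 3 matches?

1

Win totals: Ravi 2, Alice 2, Tariq 3, Dana 1, Hana 2.
Exactly 3: Tariq — 1 player.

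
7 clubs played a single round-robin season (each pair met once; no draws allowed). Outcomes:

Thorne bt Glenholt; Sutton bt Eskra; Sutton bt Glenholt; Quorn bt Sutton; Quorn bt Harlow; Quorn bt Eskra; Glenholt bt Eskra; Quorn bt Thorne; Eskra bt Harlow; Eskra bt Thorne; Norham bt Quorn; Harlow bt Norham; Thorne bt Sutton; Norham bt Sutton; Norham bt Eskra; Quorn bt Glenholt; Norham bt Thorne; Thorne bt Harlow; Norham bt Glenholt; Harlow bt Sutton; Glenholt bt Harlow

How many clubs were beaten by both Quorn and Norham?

4

Quorn beat: Harlow, Sutton, Thorne, Glenholt, Eskra.
Norham beat: Quorn, Sutton, Thorne, Glenholt, Eskra.
Both beat: Sutton, Thorne, Glenholt, Eskra — 4.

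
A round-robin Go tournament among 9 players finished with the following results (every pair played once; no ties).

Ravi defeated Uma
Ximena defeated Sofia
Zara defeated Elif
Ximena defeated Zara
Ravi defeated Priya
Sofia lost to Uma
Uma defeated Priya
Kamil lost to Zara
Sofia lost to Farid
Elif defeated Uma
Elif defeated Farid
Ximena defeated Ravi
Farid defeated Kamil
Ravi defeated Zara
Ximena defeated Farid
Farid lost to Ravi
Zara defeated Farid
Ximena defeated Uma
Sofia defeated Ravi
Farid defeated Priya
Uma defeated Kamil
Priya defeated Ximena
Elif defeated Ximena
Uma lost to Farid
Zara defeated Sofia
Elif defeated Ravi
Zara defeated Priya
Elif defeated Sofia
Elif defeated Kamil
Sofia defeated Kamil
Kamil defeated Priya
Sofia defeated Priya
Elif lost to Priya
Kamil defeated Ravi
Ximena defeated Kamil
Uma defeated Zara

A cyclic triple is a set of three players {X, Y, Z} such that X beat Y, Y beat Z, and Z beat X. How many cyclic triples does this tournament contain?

Win totals: Elif 6, Kamil 2, Ximena 6, Sofia 3, Zara 5, Priya 2, Uma 4, Ravi 4, Farid 4.
A player with w wins dominates both others in C(w,2) triples; summing gives 15 + 1 + 15 + 3 + 10 + 1 + 6 + 6 + 6 = 63 transitive triples.
Total triples C(9,3) = 84, so cyclic triples = 84 − 63 = 21.

21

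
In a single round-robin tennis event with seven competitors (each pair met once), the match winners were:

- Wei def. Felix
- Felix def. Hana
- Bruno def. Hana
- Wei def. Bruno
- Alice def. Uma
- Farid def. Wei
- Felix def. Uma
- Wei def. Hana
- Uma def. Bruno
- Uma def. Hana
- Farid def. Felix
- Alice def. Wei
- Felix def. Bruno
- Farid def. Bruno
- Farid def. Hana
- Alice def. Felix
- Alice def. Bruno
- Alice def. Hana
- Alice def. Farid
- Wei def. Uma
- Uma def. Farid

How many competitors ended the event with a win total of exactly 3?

Win totals: Hana 0, Wei 4, Felix 3, Bruno 1, Farid 4, Uma 3, Alice 6.
Exactly 3: Felix, Uma — 2 competitors.

2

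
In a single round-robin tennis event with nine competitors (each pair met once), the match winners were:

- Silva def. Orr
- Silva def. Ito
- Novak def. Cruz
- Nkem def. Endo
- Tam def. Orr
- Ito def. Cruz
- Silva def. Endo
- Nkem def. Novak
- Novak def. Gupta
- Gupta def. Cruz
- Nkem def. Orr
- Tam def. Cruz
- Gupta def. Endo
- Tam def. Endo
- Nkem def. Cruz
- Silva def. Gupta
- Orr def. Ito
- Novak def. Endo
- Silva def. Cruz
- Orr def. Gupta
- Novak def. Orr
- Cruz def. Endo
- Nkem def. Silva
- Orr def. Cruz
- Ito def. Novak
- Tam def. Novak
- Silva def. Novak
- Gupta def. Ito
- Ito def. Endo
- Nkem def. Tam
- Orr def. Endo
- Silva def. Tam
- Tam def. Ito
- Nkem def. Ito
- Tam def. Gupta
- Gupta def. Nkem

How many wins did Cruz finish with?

Cruz's results: beat Endo; lost to Orr, Tam, Nkem, Novak, Gupta, Silva, Ito.
That is 1 win.

1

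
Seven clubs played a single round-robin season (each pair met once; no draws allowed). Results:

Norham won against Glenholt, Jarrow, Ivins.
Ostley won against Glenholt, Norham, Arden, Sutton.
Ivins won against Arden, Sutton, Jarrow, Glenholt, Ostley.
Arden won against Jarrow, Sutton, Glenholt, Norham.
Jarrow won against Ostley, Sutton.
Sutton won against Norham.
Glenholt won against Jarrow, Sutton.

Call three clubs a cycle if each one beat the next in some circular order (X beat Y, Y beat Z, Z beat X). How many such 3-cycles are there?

8

Win totals: Sutton 1, Ivins 5, Glenholt 2, Arden 4, Norham 3, Ostley 4, Jarrow 2.
A club with w wins dominates both others in C(w,2) triples; summing gives 0 + 10 + 1 + 6 + 3 + 6 + 1 = 27 transitive triples.
Total triples C(7,3) = 35, so cyclic triples = 35 − 27 = 8.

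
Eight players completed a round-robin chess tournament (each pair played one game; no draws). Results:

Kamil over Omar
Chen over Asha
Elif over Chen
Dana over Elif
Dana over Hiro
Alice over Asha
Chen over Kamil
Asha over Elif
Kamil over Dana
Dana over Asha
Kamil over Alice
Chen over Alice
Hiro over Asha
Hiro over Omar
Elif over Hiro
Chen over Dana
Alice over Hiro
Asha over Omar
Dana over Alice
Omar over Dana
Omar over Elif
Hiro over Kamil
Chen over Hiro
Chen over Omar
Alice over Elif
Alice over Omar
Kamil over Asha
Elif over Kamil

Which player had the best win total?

Chen

Win totals: Kamil 4, Asha 2, Alice 4, Hiro 3, Chen 6, Elif 3, Dana 4, Omar 2.
Chen leads with 6 wins (next highest: 4).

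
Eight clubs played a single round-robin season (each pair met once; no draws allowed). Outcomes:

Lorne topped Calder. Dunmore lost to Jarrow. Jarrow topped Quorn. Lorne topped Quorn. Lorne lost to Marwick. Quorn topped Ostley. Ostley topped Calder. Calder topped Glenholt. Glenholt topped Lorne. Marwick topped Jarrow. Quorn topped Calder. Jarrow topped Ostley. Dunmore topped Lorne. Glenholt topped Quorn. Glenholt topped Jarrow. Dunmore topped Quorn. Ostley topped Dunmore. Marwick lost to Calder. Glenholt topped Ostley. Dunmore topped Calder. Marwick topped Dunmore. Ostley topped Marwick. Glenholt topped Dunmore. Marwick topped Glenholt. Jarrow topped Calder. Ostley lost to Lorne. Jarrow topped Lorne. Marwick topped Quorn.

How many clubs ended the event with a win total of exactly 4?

0

Win totals: Dunmore 3, Marwick 5, Lorne 3, Quorn 2, Ostley 3, Jarrow 5, Glenholt 5, Calder 2.
No club has exactly 4 wins.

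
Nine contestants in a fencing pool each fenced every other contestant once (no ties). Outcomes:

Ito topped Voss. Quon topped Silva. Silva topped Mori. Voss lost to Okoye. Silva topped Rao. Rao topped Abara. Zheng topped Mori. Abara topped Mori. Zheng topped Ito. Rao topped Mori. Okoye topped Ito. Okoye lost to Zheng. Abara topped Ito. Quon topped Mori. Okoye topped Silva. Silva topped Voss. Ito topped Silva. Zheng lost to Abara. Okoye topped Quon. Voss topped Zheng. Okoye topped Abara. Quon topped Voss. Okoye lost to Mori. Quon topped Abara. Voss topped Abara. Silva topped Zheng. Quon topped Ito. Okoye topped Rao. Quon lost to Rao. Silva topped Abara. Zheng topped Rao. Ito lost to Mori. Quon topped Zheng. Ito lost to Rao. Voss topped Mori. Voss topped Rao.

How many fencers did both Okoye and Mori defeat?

1

Okoye beat: Quon, Rao, Abara, Silva, Ito, Voss.
Mori beat: Ito, Okoye.
Both beat: Ito — 1.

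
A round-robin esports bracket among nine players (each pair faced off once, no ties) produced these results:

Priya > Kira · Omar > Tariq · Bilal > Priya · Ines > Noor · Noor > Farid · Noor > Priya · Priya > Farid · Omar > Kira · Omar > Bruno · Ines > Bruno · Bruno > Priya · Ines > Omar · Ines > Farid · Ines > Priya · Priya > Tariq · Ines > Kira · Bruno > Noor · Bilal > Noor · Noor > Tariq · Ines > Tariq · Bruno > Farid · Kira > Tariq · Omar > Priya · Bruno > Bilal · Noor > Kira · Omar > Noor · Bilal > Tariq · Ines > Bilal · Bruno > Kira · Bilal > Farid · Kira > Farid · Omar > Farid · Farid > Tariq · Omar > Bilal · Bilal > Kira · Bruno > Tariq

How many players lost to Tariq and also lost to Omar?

0

Tariq beat: no one.
Omar beat: Bruno, Tariq, Kira, Bilal, Priya, Farid, Noor.
No one was beaten by both.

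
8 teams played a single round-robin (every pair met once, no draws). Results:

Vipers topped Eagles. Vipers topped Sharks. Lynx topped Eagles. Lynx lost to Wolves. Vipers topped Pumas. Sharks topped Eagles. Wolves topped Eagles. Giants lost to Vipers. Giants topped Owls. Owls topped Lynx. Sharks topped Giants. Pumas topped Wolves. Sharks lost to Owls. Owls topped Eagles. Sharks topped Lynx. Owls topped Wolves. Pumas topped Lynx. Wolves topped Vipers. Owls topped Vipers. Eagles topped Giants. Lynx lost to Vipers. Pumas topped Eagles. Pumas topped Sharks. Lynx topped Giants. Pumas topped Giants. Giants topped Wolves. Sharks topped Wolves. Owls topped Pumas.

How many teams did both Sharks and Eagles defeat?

Sharks beat: Lynx, Wolves, Giants, Eagles.
Eagles beat: Giants.
Both beat: Giants — 1.

1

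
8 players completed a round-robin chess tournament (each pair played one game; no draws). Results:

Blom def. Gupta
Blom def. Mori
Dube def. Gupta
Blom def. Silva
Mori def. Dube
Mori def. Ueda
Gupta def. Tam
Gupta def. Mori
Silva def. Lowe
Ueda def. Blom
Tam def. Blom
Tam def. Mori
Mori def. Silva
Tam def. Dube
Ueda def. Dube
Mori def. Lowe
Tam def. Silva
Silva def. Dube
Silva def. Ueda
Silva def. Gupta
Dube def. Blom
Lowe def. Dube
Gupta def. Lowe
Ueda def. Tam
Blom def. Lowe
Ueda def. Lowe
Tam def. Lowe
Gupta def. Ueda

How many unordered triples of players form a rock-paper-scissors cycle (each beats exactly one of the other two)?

15

Win totals: Ueda 4, Blom 4, Tam 5, Lowe 1, Gupta 4, Silva 4, Dube 2, Mori 4.
A player with w wins dominates both others in C(w,2) triples; summing gives 6 + 6 + 10 + 0 + 6 + 6 + 1 + 6 = 41 transitive triples.
Total triples C(8,3) = 56, so cyclic triples = 56 − 41 = 15.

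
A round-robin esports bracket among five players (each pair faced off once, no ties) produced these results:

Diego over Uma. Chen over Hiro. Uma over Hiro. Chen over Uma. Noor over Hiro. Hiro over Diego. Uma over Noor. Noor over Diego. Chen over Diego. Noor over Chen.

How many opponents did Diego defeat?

1

Diego's results: beat Uma; lost to Hiro, Noor, Chen.
That is 1 win.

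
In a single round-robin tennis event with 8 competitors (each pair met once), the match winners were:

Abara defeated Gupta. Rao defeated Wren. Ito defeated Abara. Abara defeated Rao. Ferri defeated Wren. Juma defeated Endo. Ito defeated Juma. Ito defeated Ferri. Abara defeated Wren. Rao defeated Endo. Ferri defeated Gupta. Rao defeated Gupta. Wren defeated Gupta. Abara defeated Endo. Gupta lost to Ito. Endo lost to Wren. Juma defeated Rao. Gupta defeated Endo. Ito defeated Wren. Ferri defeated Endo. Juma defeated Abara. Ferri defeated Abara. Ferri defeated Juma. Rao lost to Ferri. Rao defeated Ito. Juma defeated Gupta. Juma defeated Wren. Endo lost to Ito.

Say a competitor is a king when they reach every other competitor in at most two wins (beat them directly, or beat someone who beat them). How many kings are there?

Abara cannot reach Juma, Ferri in two steps.
Gupta cannot reach Abara, Wren, Ito, Juma, Ferri, Rao in two steps.
Endo cannot reach Abara, Gupta, Wren, Ito, Juma, Ferri, Rao in two steps.
Wren cannot reach Abara, Ito, Juma, Ferri, Rao in two steps.
Ito reaches everyone (king).
Juma cannot reach Ferri in two steps.
Ferri reaches everyone (king).
Rao reaches everyone (king).
Kings: Ito, Ferri, Rao — 3.

3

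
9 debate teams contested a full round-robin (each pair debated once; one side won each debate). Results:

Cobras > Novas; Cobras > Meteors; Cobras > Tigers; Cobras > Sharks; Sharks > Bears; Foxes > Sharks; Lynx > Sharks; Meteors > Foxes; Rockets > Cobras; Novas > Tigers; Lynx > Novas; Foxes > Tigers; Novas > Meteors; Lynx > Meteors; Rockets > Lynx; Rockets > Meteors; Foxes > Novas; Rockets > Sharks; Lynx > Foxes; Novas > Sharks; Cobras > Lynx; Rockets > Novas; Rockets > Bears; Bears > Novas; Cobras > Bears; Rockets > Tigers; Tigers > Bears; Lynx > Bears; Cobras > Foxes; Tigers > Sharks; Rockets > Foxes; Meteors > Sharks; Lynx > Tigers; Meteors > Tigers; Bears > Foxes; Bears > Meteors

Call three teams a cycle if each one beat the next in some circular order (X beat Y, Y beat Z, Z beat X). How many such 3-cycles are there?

Win totals: Novas 3, Lynx 6, Sharks 1, Foxes 3, Tigers 2, Bears 3, Cobras 7, Meteors 3, Rockets 8.
A team with w wins dominates both others in C(w,2) triples; summing gives 3 + 15 + 0 + 3 + 1 + 3 + 21 + 3 + 28 = 77 transitive triples.
Total triples C(9,3) = 84, so cyclic triples = 84 − 77 = 7.

7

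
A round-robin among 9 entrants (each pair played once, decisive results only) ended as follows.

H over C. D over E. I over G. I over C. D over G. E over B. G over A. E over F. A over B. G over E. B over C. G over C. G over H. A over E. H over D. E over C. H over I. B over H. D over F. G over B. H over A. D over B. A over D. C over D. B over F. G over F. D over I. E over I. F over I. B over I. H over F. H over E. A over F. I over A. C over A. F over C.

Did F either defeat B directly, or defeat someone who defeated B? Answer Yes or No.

No

F did not beat B directly.
F beat C, I, but each of them lost to B. No two-step path.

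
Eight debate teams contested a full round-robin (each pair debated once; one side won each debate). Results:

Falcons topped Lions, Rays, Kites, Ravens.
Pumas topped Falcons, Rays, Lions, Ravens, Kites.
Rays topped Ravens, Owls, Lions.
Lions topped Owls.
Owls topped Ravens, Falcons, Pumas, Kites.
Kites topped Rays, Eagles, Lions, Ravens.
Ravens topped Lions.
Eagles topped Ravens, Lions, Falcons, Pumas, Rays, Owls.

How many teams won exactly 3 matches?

Win totals: Eagles 6, Rays 3, Pumas 5, Ravens 1, Falcons 4, Owls 4, Kites 4, Lions 1.
Exactly 3: Rays — 1 team.

1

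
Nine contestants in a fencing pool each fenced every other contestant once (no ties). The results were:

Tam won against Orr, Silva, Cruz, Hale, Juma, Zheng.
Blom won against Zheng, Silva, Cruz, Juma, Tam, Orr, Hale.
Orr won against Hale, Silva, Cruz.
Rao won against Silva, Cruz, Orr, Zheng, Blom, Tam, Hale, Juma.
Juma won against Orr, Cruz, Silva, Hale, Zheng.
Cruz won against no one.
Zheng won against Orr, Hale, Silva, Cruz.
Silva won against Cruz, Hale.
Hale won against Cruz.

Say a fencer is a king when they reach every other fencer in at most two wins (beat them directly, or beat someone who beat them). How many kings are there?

1

Tam cannot reach Blom, Rao in two steps.
Blom cannot reach Rao in two steps.
Silva cannot reach Tam, Blom, Orr, Rao, Zheng, Juma in two steps.
Orr cannot reach Tam, Blom, Rao, Zheng, Juma in two steps.
Rao reaches everyone (king).
Hale cannot reach Tam, Blom, Silva, Orr, Rao, Zheng, Juma in two steps.
Cruz cannot reach Tam, Blom, Silva, Orr, Rao, Hale, Zheng, Juma in two steps.
Zheng cannot reach Tam, Blom, Rao, Juma in two steps.
Juma cannot reach Tam, Blom, Rao in two steps.
Kings: Rao — 1.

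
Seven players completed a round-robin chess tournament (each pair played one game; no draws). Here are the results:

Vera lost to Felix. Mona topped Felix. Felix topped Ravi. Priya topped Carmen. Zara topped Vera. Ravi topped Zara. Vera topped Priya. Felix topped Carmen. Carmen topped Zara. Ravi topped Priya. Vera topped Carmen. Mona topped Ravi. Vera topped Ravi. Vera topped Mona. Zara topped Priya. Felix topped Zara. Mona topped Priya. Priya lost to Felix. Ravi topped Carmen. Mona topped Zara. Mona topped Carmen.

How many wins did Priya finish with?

Priya's results: beat Carmen; lost to Mona, Vera, Felix, Ravi, Zara.
That is 1 win.

1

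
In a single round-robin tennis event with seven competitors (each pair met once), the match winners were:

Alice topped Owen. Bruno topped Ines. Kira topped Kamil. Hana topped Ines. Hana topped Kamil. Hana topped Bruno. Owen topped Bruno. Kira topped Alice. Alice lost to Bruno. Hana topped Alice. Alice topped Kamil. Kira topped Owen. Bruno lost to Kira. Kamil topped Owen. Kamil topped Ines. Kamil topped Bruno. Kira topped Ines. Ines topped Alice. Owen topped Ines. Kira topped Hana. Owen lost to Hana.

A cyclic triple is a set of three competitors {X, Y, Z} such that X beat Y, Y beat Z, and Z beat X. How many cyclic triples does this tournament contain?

4

Win totals: Owen 2, Kira 6, Alice 2, Kamil 3, Bruno 2, Hana 5, Ines 1.
A competitor with w wins dominates both others in C(w,2) triples; summing gives 1 + 15 + 1 + 3 + 1 + 10 + 0 = 31 transitive triples.
Total triples C(7,3) = 35, so cyclic triples = 35 − 31 = 4.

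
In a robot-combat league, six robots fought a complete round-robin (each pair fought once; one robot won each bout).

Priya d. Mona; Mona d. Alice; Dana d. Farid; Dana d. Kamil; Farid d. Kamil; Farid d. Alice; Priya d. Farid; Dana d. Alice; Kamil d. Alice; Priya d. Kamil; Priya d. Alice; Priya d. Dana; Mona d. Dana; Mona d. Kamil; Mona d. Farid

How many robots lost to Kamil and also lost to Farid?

1

Kamil beat: Alice.
Farid beat: Alice, Kamil.
Both beat: Alice — 1.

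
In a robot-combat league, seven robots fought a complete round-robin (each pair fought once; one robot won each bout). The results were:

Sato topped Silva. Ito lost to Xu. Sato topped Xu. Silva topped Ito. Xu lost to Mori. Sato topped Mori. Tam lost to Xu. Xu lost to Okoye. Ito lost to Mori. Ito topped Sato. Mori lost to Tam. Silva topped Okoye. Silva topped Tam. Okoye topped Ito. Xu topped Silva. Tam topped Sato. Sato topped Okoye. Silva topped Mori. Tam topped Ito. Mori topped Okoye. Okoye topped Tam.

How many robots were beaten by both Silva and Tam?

Silva beat: Tam, Ito, Okoye, Mori.
Tam beat: Ito, Sato, Mori.
Both beat: Ito, Mori — 2.

2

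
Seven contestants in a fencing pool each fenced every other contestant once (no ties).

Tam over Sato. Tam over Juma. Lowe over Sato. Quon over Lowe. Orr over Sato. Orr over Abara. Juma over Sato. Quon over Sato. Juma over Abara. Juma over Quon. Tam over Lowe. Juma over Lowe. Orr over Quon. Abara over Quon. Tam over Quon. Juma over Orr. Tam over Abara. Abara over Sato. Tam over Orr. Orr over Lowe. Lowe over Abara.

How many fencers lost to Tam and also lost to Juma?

5

Tam beat: Abara, Juma, Lowe, Sato, Quon, Orr.
Juma beat: Abara, Lowe, Sato, Quon, Orr.
Both beat: Abara, Lowe, Sato, Quon, Orr — 5.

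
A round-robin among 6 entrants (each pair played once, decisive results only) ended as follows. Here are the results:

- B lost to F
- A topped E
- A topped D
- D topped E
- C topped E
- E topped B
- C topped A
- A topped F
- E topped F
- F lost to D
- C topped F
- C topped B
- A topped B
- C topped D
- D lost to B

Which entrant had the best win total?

Win totals: A 4, B 1, C 5, D 2, E 2, F 1.
C leads with 5 wins (next highest: 4).

C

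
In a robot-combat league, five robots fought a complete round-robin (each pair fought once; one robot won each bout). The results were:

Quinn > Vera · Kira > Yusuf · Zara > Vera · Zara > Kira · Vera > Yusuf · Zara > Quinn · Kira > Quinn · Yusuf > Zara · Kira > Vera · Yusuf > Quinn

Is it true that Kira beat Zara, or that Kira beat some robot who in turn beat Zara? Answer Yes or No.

Kira did not beat Zara directly.
Kira beat Quinn, Yusuf, Vera. Of those, Yusuf beat Zara.

Yes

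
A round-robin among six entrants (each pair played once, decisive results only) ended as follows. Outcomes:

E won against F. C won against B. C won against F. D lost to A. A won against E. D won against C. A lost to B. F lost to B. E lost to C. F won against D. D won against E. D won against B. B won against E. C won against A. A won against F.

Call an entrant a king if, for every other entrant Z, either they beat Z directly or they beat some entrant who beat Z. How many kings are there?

A reaches everyone (king).
B cannot reach C in two steps.
C reaches everyone (king).
D reaches everyone (king).
E cannot reach A, B, C in two steps.
F cannot reach A in two steps.
Kings: A, C, D — 3.

3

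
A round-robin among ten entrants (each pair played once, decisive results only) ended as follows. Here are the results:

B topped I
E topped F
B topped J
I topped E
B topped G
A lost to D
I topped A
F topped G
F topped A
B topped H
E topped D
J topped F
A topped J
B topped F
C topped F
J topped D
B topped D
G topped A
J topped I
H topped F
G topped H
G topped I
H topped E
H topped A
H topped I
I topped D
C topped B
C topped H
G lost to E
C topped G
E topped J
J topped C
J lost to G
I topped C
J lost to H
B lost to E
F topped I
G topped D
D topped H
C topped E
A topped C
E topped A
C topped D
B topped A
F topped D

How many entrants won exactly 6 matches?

Win totals: A 2, B 7, C 6, D 2, E 6, F 4, G 5, H 5, I 4, J 4.
Exactly 6: C, E — 2 entrants.

2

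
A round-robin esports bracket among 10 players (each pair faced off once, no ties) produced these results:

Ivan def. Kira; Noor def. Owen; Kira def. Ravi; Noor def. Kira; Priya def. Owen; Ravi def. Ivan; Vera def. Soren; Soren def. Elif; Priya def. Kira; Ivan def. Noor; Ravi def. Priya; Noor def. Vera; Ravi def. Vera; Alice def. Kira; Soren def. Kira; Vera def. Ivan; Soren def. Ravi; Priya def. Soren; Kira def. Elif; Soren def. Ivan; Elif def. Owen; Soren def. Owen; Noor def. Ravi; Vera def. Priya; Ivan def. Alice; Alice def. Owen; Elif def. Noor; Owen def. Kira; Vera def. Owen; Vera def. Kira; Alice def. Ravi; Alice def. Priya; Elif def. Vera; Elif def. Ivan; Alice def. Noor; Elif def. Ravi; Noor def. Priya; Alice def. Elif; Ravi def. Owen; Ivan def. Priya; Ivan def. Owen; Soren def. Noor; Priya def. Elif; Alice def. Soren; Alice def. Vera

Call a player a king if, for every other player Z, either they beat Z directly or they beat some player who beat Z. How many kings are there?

6

Kira cannot reach Alice, Soren in two steps.
Noor cannot reach Alice in two steps.
Alice reaches everyone (king).
Ivan reaches everyone (king).
Soren reaches everyone (king).
Ravi reaches everyone (king).
Vera reaches everyone (king).
Priya cannot reach Alice in two steps.
Owen cannot reach Noor, Alice, Ivan, Soren, Vera, Priya in two steps.
Elif reaches everyone (king).
Kings: Alice, Ivan, Soren, Ravi, Vera, Elif — 6.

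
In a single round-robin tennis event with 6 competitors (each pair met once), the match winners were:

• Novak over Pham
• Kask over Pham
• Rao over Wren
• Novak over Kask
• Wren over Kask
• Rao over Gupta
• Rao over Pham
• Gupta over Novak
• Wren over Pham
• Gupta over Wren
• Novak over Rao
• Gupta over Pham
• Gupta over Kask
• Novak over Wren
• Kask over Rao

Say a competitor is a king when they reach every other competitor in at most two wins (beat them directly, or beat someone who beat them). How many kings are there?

3

Gupta reaches everyone (king).
Kask cannot reach Novak in two steps.
Rao reaches everyone (king).
Wren cannot reach Gupta, Novak in two steps.
Pham cannot reach Gupta, Kask, Rao, Wren, Novak in two steps.
Novak reaches everyone (king).
Kings: Gupta, Rao, Novak — 3.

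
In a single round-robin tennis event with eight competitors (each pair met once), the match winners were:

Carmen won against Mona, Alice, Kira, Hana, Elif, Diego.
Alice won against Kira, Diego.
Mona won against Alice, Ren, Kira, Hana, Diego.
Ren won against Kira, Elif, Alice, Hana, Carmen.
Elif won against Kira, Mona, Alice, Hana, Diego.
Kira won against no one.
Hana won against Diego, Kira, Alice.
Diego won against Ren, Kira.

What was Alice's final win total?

Alice's results: beat Kira, Diego; lost to Elif, Carmen, Mona, Hana, Ren.
That is 2 wins.

2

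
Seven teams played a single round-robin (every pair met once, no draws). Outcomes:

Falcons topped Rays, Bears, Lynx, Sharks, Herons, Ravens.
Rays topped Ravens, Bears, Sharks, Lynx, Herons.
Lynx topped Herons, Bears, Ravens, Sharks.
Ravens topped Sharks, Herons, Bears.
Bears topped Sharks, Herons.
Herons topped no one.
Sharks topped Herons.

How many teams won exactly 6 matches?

1

Win totals: Herons 0, Falcons 6, Lynx 4, Bears 2, Sharks 1, Ravens 3, Rays 5.
Exactly 6: Falcons — 1 team.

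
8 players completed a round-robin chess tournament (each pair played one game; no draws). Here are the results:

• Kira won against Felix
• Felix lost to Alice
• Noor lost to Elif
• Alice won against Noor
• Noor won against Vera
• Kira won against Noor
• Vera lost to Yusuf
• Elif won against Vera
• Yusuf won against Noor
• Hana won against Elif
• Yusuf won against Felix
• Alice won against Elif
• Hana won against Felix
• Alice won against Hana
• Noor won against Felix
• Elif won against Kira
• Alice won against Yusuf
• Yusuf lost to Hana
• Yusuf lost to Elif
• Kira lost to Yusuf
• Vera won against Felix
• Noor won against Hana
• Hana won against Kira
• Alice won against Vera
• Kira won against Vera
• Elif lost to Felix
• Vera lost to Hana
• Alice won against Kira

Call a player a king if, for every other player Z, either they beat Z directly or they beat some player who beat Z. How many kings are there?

Hana cannot reach Alice in two steps.
Noor cannot reach Alice in two steps.
Alice reaches everyone (king).
Felix cannot reach Hana, Alice in two steps.
Yusuf cannot reach Alice in two steps.
Elif cannot reach Alice in two steps.
Kira cannot reach Alice, Yusuf in two steps.
Vera cannot reach Hana, Noor, Alice, Yusuf, Kira in two steps.
Kings: Alice — 1.

1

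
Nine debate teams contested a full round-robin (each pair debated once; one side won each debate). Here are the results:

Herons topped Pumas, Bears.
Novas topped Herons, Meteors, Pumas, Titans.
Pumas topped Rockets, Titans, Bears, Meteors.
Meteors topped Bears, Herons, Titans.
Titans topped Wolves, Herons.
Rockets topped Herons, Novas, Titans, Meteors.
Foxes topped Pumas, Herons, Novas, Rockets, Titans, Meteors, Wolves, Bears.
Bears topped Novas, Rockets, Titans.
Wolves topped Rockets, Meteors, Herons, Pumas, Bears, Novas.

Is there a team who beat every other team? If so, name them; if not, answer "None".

Foxes

Foxes has 8 wins out of 8 opponents — a perfect record.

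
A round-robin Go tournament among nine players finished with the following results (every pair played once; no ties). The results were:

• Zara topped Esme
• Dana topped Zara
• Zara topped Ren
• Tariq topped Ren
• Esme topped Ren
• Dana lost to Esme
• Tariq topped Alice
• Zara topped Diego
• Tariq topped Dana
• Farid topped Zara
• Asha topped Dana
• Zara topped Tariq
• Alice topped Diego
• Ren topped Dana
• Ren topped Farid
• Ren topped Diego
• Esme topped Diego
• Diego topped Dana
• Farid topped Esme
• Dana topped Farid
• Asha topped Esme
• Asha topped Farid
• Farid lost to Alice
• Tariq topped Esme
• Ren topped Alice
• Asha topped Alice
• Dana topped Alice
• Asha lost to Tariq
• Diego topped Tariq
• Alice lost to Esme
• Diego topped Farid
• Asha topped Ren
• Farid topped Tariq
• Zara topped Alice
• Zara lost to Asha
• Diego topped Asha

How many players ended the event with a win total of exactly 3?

Win totals: Ren 4, Zara 5, Alice 2, Farid 3, Diego 4, Esme 4, Tariq 5, Dana 3, Asha 6.
Exactly 3: Farid, Dana — 2 players.

2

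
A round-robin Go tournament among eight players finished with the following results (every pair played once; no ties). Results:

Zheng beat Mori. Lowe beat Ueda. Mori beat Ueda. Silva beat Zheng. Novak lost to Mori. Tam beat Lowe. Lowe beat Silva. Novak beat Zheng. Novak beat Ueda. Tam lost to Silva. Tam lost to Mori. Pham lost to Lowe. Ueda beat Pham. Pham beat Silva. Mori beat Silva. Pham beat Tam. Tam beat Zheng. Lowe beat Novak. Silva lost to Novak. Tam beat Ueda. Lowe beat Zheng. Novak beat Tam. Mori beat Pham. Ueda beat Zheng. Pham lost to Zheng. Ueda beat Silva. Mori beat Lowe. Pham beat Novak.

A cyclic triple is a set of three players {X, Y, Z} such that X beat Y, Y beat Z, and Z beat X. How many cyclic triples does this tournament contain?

14

Win totals: Pham 3, Ueda 3, Lowe 5, Tam 3, Silva 2, Zheng 2, Mori 6, Novak 4.
A player with w wins dominates both others in C(w,2) triples; summing gives 3 + 3 + 10 + 3 + 1 + 1 + 15 + 6 = 42 transitive triples.
Total triples C(8,3) = 56, so cyclic triples = 56 − 42 = 14.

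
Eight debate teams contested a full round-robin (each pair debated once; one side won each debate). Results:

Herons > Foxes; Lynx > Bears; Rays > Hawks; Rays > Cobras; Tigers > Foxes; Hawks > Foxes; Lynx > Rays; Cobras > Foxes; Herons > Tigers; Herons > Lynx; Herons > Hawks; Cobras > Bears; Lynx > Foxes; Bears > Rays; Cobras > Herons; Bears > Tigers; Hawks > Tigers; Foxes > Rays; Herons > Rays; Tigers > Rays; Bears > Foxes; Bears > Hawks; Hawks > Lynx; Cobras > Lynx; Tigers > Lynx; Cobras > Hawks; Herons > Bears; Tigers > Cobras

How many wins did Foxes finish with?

Foxes' results: beat Rays; lost to Cobras, Hawks, Bears, Tigers, Herons, Lynx.
That is 1 win.

1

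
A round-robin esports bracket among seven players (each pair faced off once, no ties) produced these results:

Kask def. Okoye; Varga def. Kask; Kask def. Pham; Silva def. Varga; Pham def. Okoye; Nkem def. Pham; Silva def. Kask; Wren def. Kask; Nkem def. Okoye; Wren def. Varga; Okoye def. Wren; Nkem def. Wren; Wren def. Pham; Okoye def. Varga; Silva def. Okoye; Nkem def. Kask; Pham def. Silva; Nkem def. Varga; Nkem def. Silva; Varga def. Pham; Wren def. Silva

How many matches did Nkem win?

Nkem's results: beat Silva, Pham, Wren, Varga, Okoye, Kask; lost to no one.
That is 6 wins.

6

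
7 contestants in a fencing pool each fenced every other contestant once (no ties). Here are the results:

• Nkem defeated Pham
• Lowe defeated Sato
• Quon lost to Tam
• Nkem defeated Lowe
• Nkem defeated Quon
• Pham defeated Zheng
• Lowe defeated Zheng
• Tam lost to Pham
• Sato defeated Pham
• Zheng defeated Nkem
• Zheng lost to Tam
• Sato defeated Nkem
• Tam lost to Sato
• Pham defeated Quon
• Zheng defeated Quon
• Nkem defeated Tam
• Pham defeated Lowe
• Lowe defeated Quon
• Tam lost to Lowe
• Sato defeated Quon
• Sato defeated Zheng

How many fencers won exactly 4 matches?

Win totals: Quon 0, Nkem 4, Sato 5, Pham 4, Lowe 4, Tam 2, Zheng 2.
Exactly 4: Nkem, Pham, Lowe — 3 fencers.

3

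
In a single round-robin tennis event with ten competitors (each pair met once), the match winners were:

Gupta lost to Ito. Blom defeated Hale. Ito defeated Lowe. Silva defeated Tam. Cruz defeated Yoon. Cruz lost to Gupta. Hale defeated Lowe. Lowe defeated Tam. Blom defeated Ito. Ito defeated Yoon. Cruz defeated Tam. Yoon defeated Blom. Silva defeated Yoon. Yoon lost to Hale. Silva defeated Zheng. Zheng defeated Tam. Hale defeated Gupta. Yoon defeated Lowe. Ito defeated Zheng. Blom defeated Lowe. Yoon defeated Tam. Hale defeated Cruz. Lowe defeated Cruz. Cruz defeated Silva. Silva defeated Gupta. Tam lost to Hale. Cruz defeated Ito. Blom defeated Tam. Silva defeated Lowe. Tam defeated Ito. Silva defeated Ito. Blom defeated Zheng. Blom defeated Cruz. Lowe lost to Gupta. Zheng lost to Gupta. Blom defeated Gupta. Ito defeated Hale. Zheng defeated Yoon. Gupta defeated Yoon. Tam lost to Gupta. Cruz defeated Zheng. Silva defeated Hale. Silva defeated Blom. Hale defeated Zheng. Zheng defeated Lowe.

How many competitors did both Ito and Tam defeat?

Ito beat: Hale, Yoon, Zheng, Gupta, Lowe.
Tam beat: Ito.
No one was beaten by both.

0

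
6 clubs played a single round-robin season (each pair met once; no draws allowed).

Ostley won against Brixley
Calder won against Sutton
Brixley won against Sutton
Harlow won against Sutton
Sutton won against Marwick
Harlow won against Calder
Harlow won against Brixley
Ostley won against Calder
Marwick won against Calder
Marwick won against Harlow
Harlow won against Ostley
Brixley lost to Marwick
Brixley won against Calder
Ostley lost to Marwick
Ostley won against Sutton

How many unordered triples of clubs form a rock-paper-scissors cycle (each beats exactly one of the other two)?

Win totals: Calder 1, Sutton 1, Harlow 4, Marwick 4, Ostley 3, Brixley 2.
A club with w wins dominates both others in C(w,2) triples; summing gives 0 + 0 + 6 + 6 + 3 + 1 = 16 transitive triples.
Total triples C(6,3) = 20, so cyclic triples = 20 − 16 = 4.

4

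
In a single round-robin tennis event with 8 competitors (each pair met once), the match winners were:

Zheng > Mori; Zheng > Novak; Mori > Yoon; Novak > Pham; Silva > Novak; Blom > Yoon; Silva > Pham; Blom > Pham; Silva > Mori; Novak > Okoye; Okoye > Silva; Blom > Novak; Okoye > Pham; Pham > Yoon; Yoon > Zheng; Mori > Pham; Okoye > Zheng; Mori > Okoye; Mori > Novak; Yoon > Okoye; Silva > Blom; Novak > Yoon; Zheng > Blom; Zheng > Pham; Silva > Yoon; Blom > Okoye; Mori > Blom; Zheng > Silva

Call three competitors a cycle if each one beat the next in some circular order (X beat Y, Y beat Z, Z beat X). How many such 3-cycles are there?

Win totals: Okoye 3, Blom 4, Novak 3, Zheng 5, Pham 1, Yoon 2, Silva 5, Mori 5.
A competitor with w wins dominates both others in C(w,2) triples; summing gives 3 + 6 + 3 + 10 + 0 + 1 + 10 + 10 = 43 transitive triples.
Total triples C(8,3) = 56, so cyclic triples = 56 − 43 = 13.

13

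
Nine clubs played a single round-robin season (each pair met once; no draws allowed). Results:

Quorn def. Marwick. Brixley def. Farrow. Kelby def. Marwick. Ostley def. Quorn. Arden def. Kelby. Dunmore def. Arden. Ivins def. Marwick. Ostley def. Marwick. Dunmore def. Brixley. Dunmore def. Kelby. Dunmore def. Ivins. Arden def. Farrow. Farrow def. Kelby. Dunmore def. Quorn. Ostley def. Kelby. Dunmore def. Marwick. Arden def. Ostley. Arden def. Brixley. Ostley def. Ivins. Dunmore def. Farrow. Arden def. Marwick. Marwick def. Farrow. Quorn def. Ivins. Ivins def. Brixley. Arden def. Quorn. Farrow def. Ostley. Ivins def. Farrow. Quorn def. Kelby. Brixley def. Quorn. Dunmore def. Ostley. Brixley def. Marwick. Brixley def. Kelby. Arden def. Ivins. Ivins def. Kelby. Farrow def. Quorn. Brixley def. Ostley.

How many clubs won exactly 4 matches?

Win totals: Kelby 1, Marwick 1, Farrow 3, Ostley 4, Brixley 5, Ivins 4, Quorn 3, Arden 7, Dunmore 8.
Exactly 4: Ostley, Ivins — 2 clubs.

2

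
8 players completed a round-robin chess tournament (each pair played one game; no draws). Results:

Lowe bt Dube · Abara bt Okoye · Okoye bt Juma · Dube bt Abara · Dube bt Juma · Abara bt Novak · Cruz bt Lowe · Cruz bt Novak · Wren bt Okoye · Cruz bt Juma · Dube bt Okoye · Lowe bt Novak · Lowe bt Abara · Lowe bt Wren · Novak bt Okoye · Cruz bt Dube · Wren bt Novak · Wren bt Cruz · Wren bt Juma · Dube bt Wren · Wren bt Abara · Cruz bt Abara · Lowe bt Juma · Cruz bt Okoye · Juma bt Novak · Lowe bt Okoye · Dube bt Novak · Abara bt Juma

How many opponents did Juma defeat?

Juma's results: beat Novak; lost to Okoye, Cruz, Lowe, Dube, Abara, Wren.
That is 1 win.

1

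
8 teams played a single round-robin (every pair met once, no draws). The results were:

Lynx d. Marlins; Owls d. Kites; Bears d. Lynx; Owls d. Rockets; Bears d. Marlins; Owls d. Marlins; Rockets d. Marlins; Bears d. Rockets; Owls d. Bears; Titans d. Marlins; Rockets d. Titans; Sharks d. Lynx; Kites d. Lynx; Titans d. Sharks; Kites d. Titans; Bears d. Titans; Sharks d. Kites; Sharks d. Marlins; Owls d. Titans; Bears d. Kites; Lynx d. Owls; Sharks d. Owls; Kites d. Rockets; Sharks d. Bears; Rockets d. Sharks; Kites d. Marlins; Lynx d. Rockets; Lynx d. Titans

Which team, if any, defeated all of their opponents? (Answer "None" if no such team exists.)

Highest win total is Sharks with 5 (out of 7 possible).
Sharks lost to Titans, Rockets, so no team went undefeated.

None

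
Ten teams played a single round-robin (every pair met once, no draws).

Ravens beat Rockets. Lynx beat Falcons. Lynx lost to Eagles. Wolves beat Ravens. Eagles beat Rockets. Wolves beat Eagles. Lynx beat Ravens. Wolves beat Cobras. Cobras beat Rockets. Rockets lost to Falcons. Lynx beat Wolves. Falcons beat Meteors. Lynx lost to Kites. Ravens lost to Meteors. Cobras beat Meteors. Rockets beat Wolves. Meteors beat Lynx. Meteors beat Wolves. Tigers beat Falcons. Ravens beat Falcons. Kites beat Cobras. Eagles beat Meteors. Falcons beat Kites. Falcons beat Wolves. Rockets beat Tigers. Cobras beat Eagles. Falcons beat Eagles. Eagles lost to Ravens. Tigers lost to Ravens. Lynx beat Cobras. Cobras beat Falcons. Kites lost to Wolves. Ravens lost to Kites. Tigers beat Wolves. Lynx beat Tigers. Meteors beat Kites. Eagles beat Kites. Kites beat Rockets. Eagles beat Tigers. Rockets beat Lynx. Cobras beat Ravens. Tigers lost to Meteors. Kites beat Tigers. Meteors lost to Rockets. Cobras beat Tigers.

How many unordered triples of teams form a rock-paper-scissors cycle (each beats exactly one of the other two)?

Win totals: Kites 5, Ravens 4, Eagles 5, Meteors 5, Tigers 2, Rockets 4, Falcons 5, Cobras 6, Wolves 4, Lynx 5.
A team with w wins dominates both others in C(w,2) triples; summing gives 10 + 6 + 10 + 10 + 1 + 6 + 10 + 15 + 6 + 10 = 84 transitive triples.
Total triples C(10,3) = 120, so cyclic triples = 120 − 84 = 36.

36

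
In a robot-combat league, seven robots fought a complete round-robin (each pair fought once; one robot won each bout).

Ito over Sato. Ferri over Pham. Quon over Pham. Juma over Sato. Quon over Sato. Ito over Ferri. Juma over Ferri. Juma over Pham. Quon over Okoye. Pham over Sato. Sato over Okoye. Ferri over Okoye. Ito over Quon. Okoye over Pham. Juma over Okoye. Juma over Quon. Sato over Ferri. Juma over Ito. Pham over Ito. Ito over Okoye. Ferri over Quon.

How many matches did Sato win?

2

Sato's results: beat Ferri, Okoye; lost to Pham, Ito, Juma, Quon.
That is 2 wins.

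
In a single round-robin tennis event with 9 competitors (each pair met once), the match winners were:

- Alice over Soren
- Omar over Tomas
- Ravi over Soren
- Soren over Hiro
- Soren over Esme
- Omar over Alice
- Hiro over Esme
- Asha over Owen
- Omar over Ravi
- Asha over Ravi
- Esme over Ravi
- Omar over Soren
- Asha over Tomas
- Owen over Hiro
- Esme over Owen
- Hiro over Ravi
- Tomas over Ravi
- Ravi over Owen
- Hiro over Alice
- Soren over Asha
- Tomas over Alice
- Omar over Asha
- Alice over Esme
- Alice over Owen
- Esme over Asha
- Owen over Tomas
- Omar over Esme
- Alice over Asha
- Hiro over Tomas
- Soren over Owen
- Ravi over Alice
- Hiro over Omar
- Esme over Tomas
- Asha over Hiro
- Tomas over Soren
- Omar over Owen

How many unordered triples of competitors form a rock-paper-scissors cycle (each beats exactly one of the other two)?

Win totals: Soren 4, Ravi 3, Asha 4, Hiro 5, Tomas 3, Alice 4, Esme 4, Owen 2, Omar 7.
A competitor with w wins dominates both others in C(w,2) triples; summing gives 6 + 3 + 6 + 10 + 3 + 6 + 6 + 1 + 21 = 62 transitive triples.
Total triples C(9,3) = 84, so cyclic triples = 84 − 62 = 22.

22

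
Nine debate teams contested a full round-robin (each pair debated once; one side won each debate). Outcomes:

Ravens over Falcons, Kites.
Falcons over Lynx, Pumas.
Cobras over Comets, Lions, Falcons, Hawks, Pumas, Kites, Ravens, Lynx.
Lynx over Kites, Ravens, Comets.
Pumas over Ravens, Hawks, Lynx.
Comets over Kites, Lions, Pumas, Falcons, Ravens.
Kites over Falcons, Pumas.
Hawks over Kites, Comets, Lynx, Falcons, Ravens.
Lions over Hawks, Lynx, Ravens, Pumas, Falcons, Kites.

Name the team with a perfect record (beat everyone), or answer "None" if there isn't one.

Cobras has 8 wins out of 8 opponents — a perfect record.

Cobras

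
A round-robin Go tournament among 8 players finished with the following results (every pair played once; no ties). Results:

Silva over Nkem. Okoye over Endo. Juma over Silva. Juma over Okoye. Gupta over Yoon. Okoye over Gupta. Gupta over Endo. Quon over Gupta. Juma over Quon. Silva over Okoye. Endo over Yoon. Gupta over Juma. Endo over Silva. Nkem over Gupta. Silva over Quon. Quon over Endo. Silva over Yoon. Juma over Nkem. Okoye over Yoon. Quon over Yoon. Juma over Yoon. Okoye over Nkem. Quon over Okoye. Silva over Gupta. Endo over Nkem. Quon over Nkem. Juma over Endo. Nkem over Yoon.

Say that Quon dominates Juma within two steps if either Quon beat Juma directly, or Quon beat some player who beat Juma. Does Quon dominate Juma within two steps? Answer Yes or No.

Yes

Quon did not beat Juma directly.
Quon beat Nkem, Gupta, Okoye, Endo, Yoon. Of those, Gupta beat Juma.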